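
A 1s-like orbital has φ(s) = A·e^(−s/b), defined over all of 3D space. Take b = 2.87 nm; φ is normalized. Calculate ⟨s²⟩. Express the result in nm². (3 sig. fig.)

By definition ⟨s²⟩ = ∫ s^2 |φ(s)|² 4πs² ds.
Using ∫₀^∞ sⁿ e^(−αs) ds = n!/αⁿ⁺¹, the ratio of the moment integral to the normalization integral gives ⟨s²⟩ = 3·b^2.
Putting b = 2.87 gives 24.71.

⟨s^2⟩ ≈ 24.7 nm^2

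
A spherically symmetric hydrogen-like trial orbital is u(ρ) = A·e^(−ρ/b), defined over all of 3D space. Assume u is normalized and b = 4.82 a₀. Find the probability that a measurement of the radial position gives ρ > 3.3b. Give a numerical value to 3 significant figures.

P ≈ 0.0400

With dV = 4πρ²dρ, the probability is ∫|u|² dV over ρ > 3.3b.
The full normalization integral is A²·[π·b^3] = 1, fixing A².
Substituting t = ρ/b, A², 4π and the length scale all cancel in the ratio: P = ∫_{3.3}^{∞} t^2·e^(-2·t) dt / ∫_{0}^{∞} t^2·e^(-2·t) dt.
An antiderivative of t^2·e^(-2·t) is -(2·t^2 + 2·t + 1)·e^(-2·t)/4; evaluating from 3.3 to ∞ gives 1469·e^(-33/5)/200, while the full integral is 1/4.
Taking the ratio yields P = 0.03997.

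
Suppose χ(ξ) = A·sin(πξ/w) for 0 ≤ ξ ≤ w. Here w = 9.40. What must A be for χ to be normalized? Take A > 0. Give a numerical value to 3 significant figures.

A ≈ 0.461

Require ∫ |χ|² dξ = 1 over the whole domain.
The integral (without the A² prefactor) comes out to w/2.
Hence A² = 1/[w/2].
Substituting w = 9.40 gives A² = 0.2128, so A = 0.4613.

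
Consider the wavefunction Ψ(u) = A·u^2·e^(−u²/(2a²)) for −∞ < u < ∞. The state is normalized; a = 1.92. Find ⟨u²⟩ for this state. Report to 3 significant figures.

The expectation value is the |Ψ|²-weighted average of u^2: ∫ u^2|Ψ|² du.
Using the Gaussian integral ∫_{−∞}^{∞} e^(−αu²) du = √(π/α), evaluating both integrals, ⟨u²⟩ = 5·a^2/2.
With a = 1.92, ⟨u^2⟩ = 9.216.

⟨u^2⟩ ≈ 9.22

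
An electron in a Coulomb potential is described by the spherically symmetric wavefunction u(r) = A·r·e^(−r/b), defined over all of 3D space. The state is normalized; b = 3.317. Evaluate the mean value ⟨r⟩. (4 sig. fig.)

The expectation value is the |u|²-weighted average of r: ∫ r|u|² 4πr² dr.
Since the A² factors cancel between numerator and denominator, ⟨r⟩ = 5·b/2.
With b = 3.317, ⟨r⟩ = 8.2925.

⟨r⟩ ≈ 8.293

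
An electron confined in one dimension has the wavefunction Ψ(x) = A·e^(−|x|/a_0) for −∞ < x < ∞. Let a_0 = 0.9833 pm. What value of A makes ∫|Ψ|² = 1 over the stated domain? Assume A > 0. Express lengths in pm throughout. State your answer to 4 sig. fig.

A ≈ 1.008 pm^(-1/2)

Require ∫ |Ψ|² dx = 1 over the whole domain.
Carrying out the integral gives A² · a_0.
Setting this equal to 1 gives A² = 1/(a_0).
Substituting a_0 = 0.9833 gives A² = 1.0170, so A = 1.0085.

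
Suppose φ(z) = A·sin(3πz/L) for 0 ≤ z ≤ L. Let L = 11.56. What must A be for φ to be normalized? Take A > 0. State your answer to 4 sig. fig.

The normalization condition is ∫|φ|² dz = 1 from 0 to L.
With ∫₀^L sin²(nπz/L) dz = L/2, the integral (without the A² prefactor) comes out to L/2.
Setting this equal to 1 gives A² = 1/(L/2).
With L = 11.56: A² = 0.17301 and A = 0.41595.

A ≈ 0.4159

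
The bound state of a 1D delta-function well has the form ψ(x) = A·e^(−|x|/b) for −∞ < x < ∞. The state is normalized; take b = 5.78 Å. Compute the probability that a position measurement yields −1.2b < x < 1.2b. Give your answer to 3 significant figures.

P ≈ 0.909

The probability is P = ∫ |ψ|² dx over [−1.2b, 1.2b].
With A² fixed by ∫|ψ|² = 1, i.e. A² = (b)^(−1), substitute and integrate.
By symmetry take twice the x ≥ 0 contribution in numerator and denominator; the 2's cancel. Let u = x/b; then A² and the length scale cancel, so P = ∫_{0}^{1.2} e^(-2·u) du ÷ ∫_{0}^{∞} e^(-2·u) du.
With ∫ e^(-2·u) du = -e^(-2·u)/2 + C, the region integral is 1/2 - e^(-12/5)/2 and the full one is 1/2.
Taking the ratio, P = 0.9093.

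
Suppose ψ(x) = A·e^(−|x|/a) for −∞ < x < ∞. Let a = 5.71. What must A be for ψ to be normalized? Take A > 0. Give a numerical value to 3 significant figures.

We need A² ∫|f|² dx = 1, taking the integral from −∞ to ∞.
With ψ = A·e^(−|x|/a), the integral evaluates to A²·[a].
Hence A² = 1/[a].
Substituting a = 5.71 gives A² = 0.1751, so A = 0.4185.

A ≈ 0.418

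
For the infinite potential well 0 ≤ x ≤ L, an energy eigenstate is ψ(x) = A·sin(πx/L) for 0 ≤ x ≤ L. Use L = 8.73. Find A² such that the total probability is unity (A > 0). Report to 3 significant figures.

A^2 ≈ 0.229

Require ∫ |ψ|² dx = 1 over the whole domain.
The integral (without the A² prefactor) comes out to L/2.
Plugging in L = 8.73 yields A = 0.4786.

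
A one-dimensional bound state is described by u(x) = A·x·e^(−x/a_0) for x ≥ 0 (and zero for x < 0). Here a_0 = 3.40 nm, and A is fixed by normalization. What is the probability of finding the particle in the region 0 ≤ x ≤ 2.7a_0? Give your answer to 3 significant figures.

P = ∫_{0}^{2.7a_0} |u(x)|² dx.
The normalization integral ∫|u|²dx over the whole domain equals a_0^3/4·A², and A² cancels in the ratio.
In terms of t = x/a_0 (A² and the length scale cancel between numerator and denominator), P = [∫_{0}^{2.7} t^2·e^(-2·t) dt] / [∫_{0}^{∞} t^2·e^(-2·t) dt].
Using ∫ t^2·e^(-2·t) dt = -(2·t^2 + 2·t + 1)·e^(-2·t)/4, the numerator is 1/4 - 1049·e^(-27/5)/200 and the denominator is 1/4.
Taking the ratio, P = 0.9052.

P ≈ 0.905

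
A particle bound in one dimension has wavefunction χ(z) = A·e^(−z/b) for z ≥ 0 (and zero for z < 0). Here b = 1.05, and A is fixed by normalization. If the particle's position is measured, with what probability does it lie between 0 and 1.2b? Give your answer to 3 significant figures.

P ≈ 0.909

The probability is P = ∫ |χ|² dz over [0, 1.2b].
The normalization integral ∫|χ|²dz over the whole domain equals b/2·A², and A² cancels in the ratio.
In terms of u = z/b (A² and the length scale cancel between numerator and denominator), P = [∫_{0}^{1.2} e^(-2·u) du] / [∫_{0}^{∞} e^(-2·u) du].
An antiderivative of e^(-2·u) is -e^(-2·u)/2; evaluating from 0 to 1.2 gives 1/2 - e^(-12/5)/2, while the full integral is 1/2.
This works out to P = 0.9093.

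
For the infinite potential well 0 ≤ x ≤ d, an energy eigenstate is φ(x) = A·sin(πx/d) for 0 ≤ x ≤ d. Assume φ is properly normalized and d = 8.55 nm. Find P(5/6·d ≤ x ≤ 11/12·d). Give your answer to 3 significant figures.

P = ∫_{5/6·d}^{11/12·d} |φ(x)|² dx.
The normalization integral ∫|φ|²dx over the whole domain equals d/2·A², and A² cancels in the ratio.
Substituting u = x/d, A² and the length scale cancel in the ratio: P = ∫_{5/6}^{11/12} sin(π·u)^2 du / ∫_{0}^{1} sin(π·u)^2 du.
An antiderivative of sin(π·u)^2 is u/2 - sin(2·π·u)/(4·π); evaluating from 5/6 to 11/12 gives -√(3)/(8·π) + 1/(8·π) + 1/24, while the full integral is 1/2.
Taking the ratio, P = (-3·√(3) + 3 + π)/(12·π).

P ≈ 0.0251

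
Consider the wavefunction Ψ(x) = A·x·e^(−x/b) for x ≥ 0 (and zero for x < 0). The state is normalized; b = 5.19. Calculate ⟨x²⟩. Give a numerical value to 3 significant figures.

By definition ⟨x²⟩ = ∫ x^2 |Ψ(x)|² dx.
Using ∫₀^∞ xⁿ e^(−αx) dx = n!/αⁿ⁺¹, evaluating both integrals, ⟨x²⟩ = 3·b^2.
With b = 5.19, ⟨x^2⟩ = 80.81.

⟨x^2⟩ ≈ 80.8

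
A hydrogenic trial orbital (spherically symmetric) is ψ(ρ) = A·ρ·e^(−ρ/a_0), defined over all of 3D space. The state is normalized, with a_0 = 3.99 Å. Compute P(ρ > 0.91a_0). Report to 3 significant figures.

With dV = 4πρ²dρ, the probability is ∫|ψ|² dV over ρ > 0.91a_0.
The full normalization integral is A²·[3·π·a_0^5] = 1, fixing A².
In terms of u = ρ/a_0 (A², 4π and the length scale all cancel between numerator and denominator), P = [∫_{0.91}^{∞} u^4·e^(-2·u) du] / [∫_{0}^{∞} u^4·e^(-2·u) du].
With ∫ u^4·e^(-2·u) du = -(u^4/2 + u^3 + 3·u^2/2 + 3·u/2 + 3/4)·e^(-2·u) + C, the region integral is ≈ 0.72160 and the full one is 3/4.
The region integral divided by the full integral gives P = 0.9621.

P ≈ 0.962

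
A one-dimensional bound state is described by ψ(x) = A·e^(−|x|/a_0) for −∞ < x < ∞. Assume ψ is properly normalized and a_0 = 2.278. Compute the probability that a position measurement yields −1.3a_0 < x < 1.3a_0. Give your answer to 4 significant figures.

P = ∫_{−1.3a_0}^{1.3a_0} |ψ(x)|² dx.
The normalization integral ∫|ψ|²dx over the whole domain equals a_0·A², and A² cancels in the ratio.
Both integrals are even about x = 0, so only the x ≥ 0 halves are needed (the factors of 2 cancel). In terms of u = x/a_0 (A² and the length scale cancel between numerator and denominator), P = [∫_{0}^{1.3} e^(-2·u) du] / [∫_{0}^{∞} e^(-2·u) du].
An antiderivative of e^(-2·u) is -e^(-2·u)/2; evaluating from 0 to 1.3 gives 1/2 - e^(-13/5)/2, while the full integral is 1/2.
This works out to P = 0.92573.

P ≈ 0.9257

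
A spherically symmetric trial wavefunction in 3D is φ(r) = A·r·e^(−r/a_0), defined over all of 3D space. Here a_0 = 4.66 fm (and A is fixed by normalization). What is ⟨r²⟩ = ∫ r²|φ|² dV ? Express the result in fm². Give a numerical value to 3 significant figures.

⟨r^2⟩ ≈ 163 fm^2

⟨r²⟩ = ∫ r^2 |φ|² 4πr² dr over the full domain.
The ratio of the moment integral to the normalization integral gives ⟨r²⟩ = 15·a_0^2/2.
With a_0 = 4.66, ⟨r^2⟩ = 162.9.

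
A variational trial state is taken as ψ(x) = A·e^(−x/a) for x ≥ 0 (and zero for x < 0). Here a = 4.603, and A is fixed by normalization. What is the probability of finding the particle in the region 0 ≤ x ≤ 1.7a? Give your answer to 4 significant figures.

P ≈ 0.9666

The probability is P = ∫ |ψ|² dx over [0, 1.7a].
With A² fixed by ∫|ψ|² = 1, i.e. A² = (a/2)^(−1), substitute and integrate.
In terms of u = x/a (A² and the length scale cancel between numerator and denominator), P = [∫_{0}^{1.7} e^(-2·u) du] / [∫_{0}^{∞} e^(-2·u) du].
An antiderivative of e^(-2·u) is -e^(-2·u)/2; evaluating from 0 to 1.7 gives 1/2 - e^(-17/5)/2, while the full integral is 1/2.
Evaluating gives P = 0.96663.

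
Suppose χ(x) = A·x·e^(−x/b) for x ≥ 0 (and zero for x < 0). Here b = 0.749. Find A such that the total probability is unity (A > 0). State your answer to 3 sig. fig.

We need A² ∫|f|² dx = 1, taking the integral from 0 to ∞.
The integral (without the A² prefactor) comes out to b^3/4.
So A² = (b^3/4)^(−1).
With b = 0.749: A² = 9.520 and A = 3.085.

A ≈ 3.09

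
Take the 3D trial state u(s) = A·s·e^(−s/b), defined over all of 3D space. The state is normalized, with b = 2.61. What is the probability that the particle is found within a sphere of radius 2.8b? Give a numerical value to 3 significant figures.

Integrate the radial probability density 4πs²|u|² over s ≤ 2.8b.
Normalization gives A² = 1/(3·π·b^5).
Substituting t = s/b, A², 4π and the length scale all cancel in the ratio: P = ∫_{0}^{2.8} t^4·e^(-2·t) dt / ∫_{0}^{∞} t^4·e^(-2·t) dt.
Using ∫ t^4·e^(-2·t) dt = -(t^4/2 + t^3 + 3·t^2/2 + 3·t/2 + 3/4)·e^(-2·t), the numerator is ≈ 0.49339 and the denominator is 3/4.
The region integral divided by the full integral gives P = 0.6578.

P ≈ 0.658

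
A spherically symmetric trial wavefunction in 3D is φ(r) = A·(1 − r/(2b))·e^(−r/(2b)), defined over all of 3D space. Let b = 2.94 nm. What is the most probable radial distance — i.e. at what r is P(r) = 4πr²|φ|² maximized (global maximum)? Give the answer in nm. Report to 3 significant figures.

r ≈ 15.4 nm

Differentiate P(r) = 4πr²|φ|² with respect to r and set to zero.
This gives r = b·(√(5) + 3).
With b = 2.94, the most probable radial distance is 15.39 nm.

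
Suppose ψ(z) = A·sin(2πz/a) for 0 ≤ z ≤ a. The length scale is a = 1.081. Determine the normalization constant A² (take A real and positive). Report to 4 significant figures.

A^2 ≈ 1.850

We need A² ∫|f|² dz = 1, taking the integral from 0 to a.
With ∫₀^a sin²(nπz/a) dz = a/2, the integral (without the A² prefactor) comes out to a/2.
So A² = (a/2)^(−1).
Substituting a = 1.081 gives A² = 1.8501, so A = 1.3602.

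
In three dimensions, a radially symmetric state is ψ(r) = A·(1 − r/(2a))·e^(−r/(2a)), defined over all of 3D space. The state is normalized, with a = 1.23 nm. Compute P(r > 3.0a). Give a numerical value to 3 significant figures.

P ≈ 0.927

P = ∫ |ψ|² 4πr² dr over r > 3.0a.
The full normalization integral is A²·[8·π·a^3] = 1, fixing A².
In terms of u = r/a (A², 4π and the length scale all cancel between numerator and denominator), P = [∫_{3.0}^{∞} u^2·(1 - u/2)^2·e^(-u) du] / [∫_{0}^{∞} u^2·(1 - u/2)^2·e^(-u) du].
Using ∫ u^2·(1 - u/2)^2·e^(-u) du = -(u^4/4 + u^2 + 2·u + 2)·e^(-u), the numerator is 149·e^(-3)/4 and the denominator is 2.
The region integral divided by the full integral gives P = 0.9273.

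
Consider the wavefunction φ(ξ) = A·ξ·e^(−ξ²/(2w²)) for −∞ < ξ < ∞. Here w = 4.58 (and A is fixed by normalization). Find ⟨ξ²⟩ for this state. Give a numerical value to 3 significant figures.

⟨ξ^2⟩ ≈ 31.5

The expectation value is the |φ|²-weighted average of ξ^2: ∫ ξ^2|φ|² dξ.
The ratio of the moment integral to the normalization integral gives ⟨ξ²⟩ = 3·w^2/2.
Putting w = 4.58 gives 31.46.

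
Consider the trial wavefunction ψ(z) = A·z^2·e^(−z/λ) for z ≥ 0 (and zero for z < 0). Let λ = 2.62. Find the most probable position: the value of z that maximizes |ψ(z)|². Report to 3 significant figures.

The maximum of |ψ(z)|² occurs where its derivative vanishes.
This gives z = 2·λ.
With λ = 2.62, the most probable position is 5.240.

z ≈ 5.24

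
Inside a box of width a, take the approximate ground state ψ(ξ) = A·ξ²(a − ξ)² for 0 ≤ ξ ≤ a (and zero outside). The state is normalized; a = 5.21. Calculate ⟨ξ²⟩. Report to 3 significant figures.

By definition ⟨ξ²⟩ = ∫ ξ^2 |ψ(ξ)|² dξ.
Expanding the polynomial and integrating term by term, the ratio of the moment integral to the normalization integral gives ⟨ξ²⟩ = 3·a^2/11.
With a = 5.21, ⟨ξ^2⟩ = 7.403.

⟨ξ^2⟩ ≈ 7.40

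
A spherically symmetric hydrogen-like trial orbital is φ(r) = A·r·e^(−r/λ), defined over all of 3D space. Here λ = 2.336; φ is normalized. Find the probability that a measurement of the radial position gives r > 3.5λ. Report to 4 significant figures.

With dV = 4πr²dr, the probability is ∫|φ|² dV over r > 3.5λ.
Normalization gives A² = 1/(3·π·λ^5).
Let u = r/λ; then A², 4π and the length scale all cancel, so P = ∫_{3.5}^{∞} u^4·e^(-2·u) du ÷ ∫_{0}^{∞} u^4·e^(-2·u) du.
Using ∫ u^4·e^(-2·u) du = -(u^4/2 + u^3 + 3·u^2/2 + 3·u/2 + 3/4)·e^(-2·u), the numerator is 4553·e^(-7)/32 and the denominator is 3/4.
Taking the ratio yields P = 0.17299.

P ≈ 0.1730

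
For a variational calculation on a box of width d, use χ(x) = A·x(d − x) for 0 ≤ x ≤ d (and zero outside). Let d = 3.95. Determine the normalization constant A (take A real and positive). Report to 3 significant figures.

Normalization requires ∫|χ|² dx = 1, integrated from 0 to d.
∫|χ|² dx = A²·(d^5/30).
Setting this equal to 1 gives A² = 1/(d^5/30).
With d = 3.95: A² = 0.03120 and A = 0.1766.

A ≈ 0.177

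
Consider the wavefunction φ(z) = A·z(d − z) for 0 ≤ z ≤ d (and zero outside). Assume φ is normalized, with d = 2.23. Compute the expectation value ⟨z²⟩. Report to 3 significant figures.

By definition ⟨z²⟩ = ∫ z^2 |φ(z)|² dz.
Evaluating both integrals, ⟨z²⟩ = 2·d^2/7.
With d = 2.23, ⟨z^2⟩ = 1.421.

⟨z^2⟩ ≈ 1.42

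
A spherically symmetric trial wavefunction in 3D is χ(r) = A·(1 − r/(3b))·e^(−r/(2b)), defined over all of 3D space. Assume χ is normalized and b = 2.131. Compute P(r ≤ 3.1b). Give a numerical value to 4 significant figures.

P ≈ 0.3528

With dV = 4πr²dr, the probability is ∫|χ|² dV over r ≤ 3.1b.
The full normalization integral is A²·[8·π·b^3/3] = 1, fixing A².
Substituting u = r/b, A², 4π and the length scale all cancel in the ratio: P = ∫_{0}^{3.1} u^2·(1 - u/3)^2·e^(-u) du / ∫_{0}^{∞} u^2·(1 - u/3)^2·e^(-u) du.
An antiderivative of u^2·(1 - u/3)^2·e^(-u) is (-u^4 + 2·u^3 - 3·u^2 - 6·u - 6)·e^(-u)/9; evaluating from 0 to 3.1 gives ≈ 0.235195, while the full integral is 2/3.
The region integral divided by the full integral gives P = 0.35279.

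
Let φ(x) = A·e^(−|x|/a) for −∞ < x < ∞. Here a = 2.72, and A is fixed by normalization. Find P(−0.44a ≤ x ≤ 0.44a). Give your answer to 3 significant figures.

|φ|² is the probability density, so P = ∫_{−0.44a}^{0.44a} |φ|² dx.
With A² fixed by ∫|φ|² = 1, i.e. A² = (a)^(−1), substitute and integrate.
Both integrals are even about x = 0, so only the x ≥ 0 halves are needed (the factors of 2 cancel). In terms of u = x/a (A² and the length scale cancel between numerator and denominator), P = [∫_{0}^{0.44} e^(-2·u) du] / [∫_{0}^{∞} e^(-2·u) du].
With ∫ e^(-2·u) du = -e^(-2·u)/2 + C, the region integral is 1/2 - e^(-22/25)/2 and the full one is 1/2.
The result is P = 0.5852.

P ≈ 0.585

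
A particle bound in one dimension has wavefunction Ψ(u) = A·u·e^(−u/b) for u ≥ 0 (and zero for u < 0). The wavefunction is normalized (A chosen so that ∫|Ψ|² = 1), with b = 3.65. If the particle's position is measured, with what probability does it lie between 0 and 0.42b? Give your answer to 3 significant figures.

|Ψ|² is the probability density, so P = ∫_{0}^{0.42b} |Ψ|² du.
Since A² = 1/(b^3/4), this is the region integral divided by the full normalization integral.
Let t = u/b; then A² and the length scale cancel, so P = ∫_{0}^{0.42} t^2·e^(-2·t) dt ÷ ∫_{0}^{∞} t^2·e^(-2·t) dt.
An antiderivative of t^2·e^(-2·t) is -(2·t^2 + 2·t + 1)·e^(-2·t)/4; evaluating from 0 to 0.42 gives 1/4 - 2741·e^(-21/25)/5000, while the full integral is 1/4.
This works out to P = 0.05335.

P ≈ 0.0533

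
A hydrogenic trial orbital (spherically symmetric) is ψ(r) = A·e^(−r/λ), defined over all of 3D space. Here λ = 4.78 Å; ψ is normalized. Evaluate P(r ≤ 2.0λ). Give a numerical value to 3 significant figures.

P ≈ 0.762

With dV = 4πr²dr, the probability is ∫|ψ|² dV over r ≤ 2.0λ.
A² is fixed by ∫₀^∞ 4πr²|ψ|² dr = 1, i.e. A² = (π·λ^3)^(−1).
In terms of u = r/λ (A², 4π and the length scale all cancel between numerator and denominator), P = [∫_{0}^{2.0} u^2·e^(-2·u) du] / [∫_{0}^{∞} u^2·e^(-2·u) du].
Using ∫ u^2·e^(-2·u) du = -(2·u^2 + 2·u + 1)·e^(-2·u)/4, the numerator is 1/4 - 13·e^(-4)/4 and the denominator is 1/4.
The region integral divided by the full integral gives P = 0.7619.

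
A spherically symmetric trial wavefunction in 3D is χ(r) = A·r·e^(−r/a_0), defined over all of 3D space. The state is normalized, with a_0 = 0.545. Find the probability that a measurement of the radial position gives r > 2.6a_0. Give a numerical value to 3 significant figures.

P = ∫ |χ|² 4πr² dr over r > 2.6a_0.
The full normalization integral is A²·[3·π·a_0^5] = 1, fixing A².
Substituting u = r/a_0, A², 4π and the length scale all cancel in the ratio: P = ∫_{2.6}^{∞} u^4·e^(-2·u) du / ∫_{0}^{∞} u^4·e^(-2·u) du.
With ∫ u^4·e^(-2·u) du = -(u^4/2 + u^3 + 3·u^2/2 + 3·u/2 + 3/4)·e^(-2·u) + C, the region integral is ≈ 0.30460 and the full one is 3/4.
This evaluates to P = 0.4061.

P ≈ 0.406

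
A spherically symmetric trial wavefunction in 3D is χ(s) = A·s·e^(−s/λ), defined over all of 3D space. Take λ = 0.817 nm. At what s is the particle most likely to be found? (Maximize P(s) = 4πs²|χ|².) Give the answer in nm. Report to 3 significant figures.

s ≈ 1.63 nm

The maximum of P(s) = 4πs²|χ|² occurs where its derivative vanishes.
Solving yields s = 2·λ.
With λ = 0.817, the most probable radial distance is 1.634 nm.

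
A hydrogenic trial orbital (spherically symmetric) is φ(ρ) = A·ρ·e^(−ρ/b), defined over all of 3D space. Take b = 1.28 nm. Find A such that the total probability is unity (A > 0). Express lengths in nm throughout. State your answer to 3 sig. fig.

Normalization requires ∫|φ|² 4πρ² dρ = 1, integrated from 0 to ∞.
The integral (without the A² prefactor) comes out to 3·π·b^5.
Hence A² = 1/[3·π·b^5].
Substituting b = 1.28 gives A² = 0.03088, so A = 0.1757.

A ≈ 0.176 nm^(-5/2)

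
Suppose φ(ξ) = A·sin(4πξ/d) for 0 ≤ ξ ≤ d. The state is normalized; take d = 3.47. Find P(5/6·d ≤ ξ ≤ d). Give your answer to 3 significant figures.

|φ|² is the probability density, so P = ∫_{5/6·d}^{d} |φ|² dξ.
Since A² = 1/(d/2), this is the region integral divided by the full normalization integral.
Let u = ξ/d; then A² and the length scale cancel, so P = ∫_{5/6}^{1} sin(4·π·u)^2 du ÷ ∫_{0}^{1} sin(4·π·u)^2 du.
An antiderivative of sin(4·π·u)^2 is u/2 - sin(4·π·u)·cos(4·π·u)/(8·π); evaluating from 5/6 to 1 gives √(3)/(32·π) + 1/12, while the full integral is 1/2.
Evaluating gives P = (√(3)/16 + π/6)/π.

P ≈ 0.201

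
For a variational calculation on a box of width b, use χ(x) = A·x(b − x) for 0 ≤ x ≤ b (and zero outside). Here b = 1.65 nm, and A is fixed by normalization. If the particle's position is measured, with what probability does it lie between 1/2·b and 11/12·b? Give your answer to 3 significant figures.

The probability is P = ∫ |χ|² dx over [1/2·b, 11/12·b].
With A² fixed by ∫|χ|² = 1, i.e. A² = (b^5/30)^(−1), substitute and integrate.
Let u = x/b; then A² and the length scale cancel, so P = ∫_{1/2}^{11/12} u^2·(1 - u)^2 du ÷ ∫_{0}^{1} u^2·(1 - u)^2 du.
Using ∫ u^2·(1 - u)^2 du = u^3·(6·u^2 - 15·u + 10)/30, the numerator is ≈ 0.016497 and the denominator is 1/30.
This works out to P = 0.4949.

P ≈ 0.495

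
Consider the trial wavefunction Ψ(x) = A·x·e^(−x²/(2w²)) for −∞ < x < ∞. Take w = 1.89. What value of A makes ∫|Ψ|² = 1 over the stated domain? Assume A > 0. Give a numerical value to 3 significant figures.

We need A² ∫|f|² dx = 1, taking the integral from −∞ to ∞.
Differentiating ∫e^(−αx²) dx = √(π/α) under α to get the higher moments, ∫|Ψ|² dx = A²·(√(π)·w^3/2).
So A² = (√(π)·w^3/2)^(−1).
Plugging in w = 1.89 yields A = 0.4088.

A ≈ 0.409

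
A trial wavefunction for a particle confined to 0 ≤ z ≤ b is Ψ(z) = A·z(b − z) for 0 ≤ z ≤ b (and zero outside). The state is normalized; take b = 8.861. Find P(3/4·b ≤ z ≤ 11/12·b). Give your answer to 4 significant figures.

The probability is P = ∫ |Ψ|² dz over [3/4·b, 11/12·b].
With A² fixed by ∫|Ψ|² = 1, i.e. A² = (b^5/30)^(−1), substitute and integrate.
Let u = z/b; then A² and the length scale cancel, so P = ∫_{3/4}^{11/12} u^2·(1 - u)^2 du ÷ ∫_{0}^{1} u^2·(1 - u)^2 du.
An antiderivative of u^2·(1 - u)^2 is u^3·(6·u^2 - 15·u + 10)/30; evaluating from 3/4 to 11/12 gives ≈ 0.00328093, while the full integral is 1/30.
Taking the ratio, P = 0.098428.

P ≈ 0.09843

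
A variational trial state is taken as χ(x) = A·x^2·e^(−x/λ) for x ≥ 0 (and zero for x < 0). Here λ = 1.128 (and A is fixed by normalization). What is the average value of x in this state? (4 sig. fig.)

The expectation value is the |χ|²-weighted average of x: ∫ x|χ|² dx.
Using ∫₀^∞ xⁿ e^(−αx) dx = n!/αⁿ⁺¹, evaluating both integrals, ⟨x⟩ = 5·λ/2.
Putting λ = 1.128 gives 2.8200.

⟨x⟩ ≈ 2.820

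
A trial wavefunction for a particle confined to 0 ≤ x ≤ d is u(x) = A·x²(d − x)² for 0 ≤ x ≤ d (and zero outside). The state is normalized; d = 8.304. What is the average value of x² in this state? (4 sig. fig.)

⟨x^2⟩ ≈ 18.81

The expectation value is the |u|²-weighted average of x^2: ∫ x^2|u|² dx.
Expanding the polynomial and integrating term by term, since the A² factors cancel between numerator and denominator, ⟨x²⟩ = 3·d^2/11.
Putting d = 8.304 gives 18.806.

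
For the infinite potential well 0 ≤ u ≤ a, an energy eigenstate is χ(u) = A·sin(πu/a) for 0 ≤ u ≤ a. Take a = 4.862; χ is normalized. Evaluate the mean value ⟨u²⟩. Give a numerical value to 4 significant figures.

⟨u^2⟩ ≈ 6.682

The expectation value is the |χ|²-weighted average of u^2: ∫ u^2|χ|² du.
Using sin²θ = (1 − cos 2θ)/2, the ratio of the moment integral to the normalization integral gives ⟨u²⟩ = -a^2/(2·π^2) + a^2/3.
Putting a = 4.862 gives 6.6821.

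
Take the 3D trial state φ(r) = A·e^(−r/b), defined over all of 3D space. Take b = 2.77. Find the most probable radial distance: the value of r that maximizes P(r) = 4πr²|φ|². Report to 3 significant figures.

r ≈ 2.77

The maximum of P(r) = 4πr²|φ|² occurs where its derivative vanishes.
This gives r = b.
With b = 2.77, the most probable radial distance is 2.770.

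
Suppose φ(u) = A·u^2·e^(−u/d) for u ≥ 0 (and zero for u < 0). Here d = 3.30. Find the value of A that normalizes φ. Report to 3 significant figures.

Normalization requires ∫|φ|² du = 1, integrated from 0 to ∞.
With ∫₀^∞ u^4 e^(−αu) du = 4!/α^5, the integral (without the A² prefactor) comes out to 3·d^5/4.
Setting this equal to 1 gives A² = 1/(3·d^5/4).
With d = 3.30: A² = 0.003407 and A = 0.05837.

A ≈ 0.0584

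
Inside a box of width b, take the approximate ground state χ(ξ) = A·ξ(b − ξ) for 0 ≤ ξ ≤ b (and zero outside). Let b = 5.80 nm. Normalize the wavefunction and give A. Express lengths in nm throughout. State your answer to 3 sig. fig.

Normalization requires ∫|χ|² dξ = 1, integrated from 0 to b.
Expanding the polynomial and integrating term by term, ∫|χ|² dξ = A²·(b^5/30).
So A² = (b^5/30)^(−1).
Substituting b = 5.80 gives A² = 0.004571, so A = 0.06761.

A ≈ 0.0676 nm^(-5/2)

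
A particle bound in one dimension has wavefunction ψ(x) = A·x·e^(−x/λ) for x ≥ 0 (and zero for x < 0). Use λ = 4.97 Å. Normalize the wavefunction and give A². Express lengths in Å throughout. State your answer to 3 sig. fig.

A^2 ≈ 0.0326 Å^(-3)

We need A² ∫|f|² dx = 1, taking the integral from 0 to ∞.
Recall ∫₀^∞ x^m e^(−x/β) dx = m!·β^(m+1), carrying out the integral gives A² · λ^3/4.
So A² = (λ^3/4)^(−1).
With λ = 4.97: A² = 0.03258 and A = 0.1805.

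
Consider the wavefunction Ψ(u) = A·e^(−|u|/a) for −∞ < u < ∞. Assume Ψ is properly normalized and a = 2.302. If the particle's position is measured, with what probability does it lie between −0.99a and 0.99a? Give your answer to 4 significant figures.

P ≈ 0.8619

|Ψ|² is the probability density, so P = ∫_{−0.99a}^{0.99a} |Ψ|² du.
With A² fixed by ∫|Ψ|² = 1, i.e. A² = (a)^(−1), substitute and integrate.
By symmetry take twice the u ≥ 0 contribution in numerator and denominator; the 2's cancel. Substituting t = u/a, A² and the length scale cancel in the ratio: P = ∫_{0}^{0.99} e^(-2·t) dt / ∫_{0}^{∞} e^(-2·t) dt.
With ∫ e^(-2·t) dt = -e^(-2·t)/2 + C, the region integral is 1/2 - e^(-99/50)/2 and the full one is 1/2.
Evaluating gives P = 0.86193.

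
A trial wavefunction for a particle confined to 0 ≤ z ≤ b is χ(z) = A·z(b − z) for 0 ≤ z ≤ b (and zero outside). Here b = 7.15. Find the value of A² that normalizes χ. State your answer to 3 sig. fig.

A^2 ≈ 0.00161

Normalization requires ∫|χ|² dz = 1, integrated from 0 to b.
Expanding the polynomial and integrating term by term, with χ = A·z(b − z), the integral evaluates to A²·[b^5/30].
Setting this equal to 1 gives A² = 1/(b^5/30).
Substituting b = 7.15 gives A² = 0.001605, so A = 0.04007.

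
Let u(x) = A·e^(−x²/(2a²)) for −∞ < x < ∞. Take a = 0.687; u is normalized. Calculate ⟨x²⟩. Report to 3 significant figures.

⟨x^2⟩ ≈ 0.236

The expectation value is the |u|²-weighted average of x^2: ∫ x^2|u|² dx.
With ∫_{−∞}^{∞} x^(2m) e^(−αx²) dx = (2m−1)!!·√π / (2^m α^(m+1/2)), since the A² factors cancel between numerator and denominator, ⟨x²⟩ = a^2/2.
Putting a = 0.687 gives 0.2360.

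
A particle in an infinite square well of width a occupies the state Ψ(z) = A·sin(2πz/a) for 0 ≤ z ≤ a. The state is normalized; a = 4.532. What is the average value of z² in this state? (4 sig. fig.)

⟨z^2⟩ ≈ 6.586

By definition ⟨z²⟩ = ∫ z^2 |Ψ(z)|² dz.
Since the A² factors cancel between numerator and denominator, ⟨z²⟩ = -a^2/(8·π^2) + a^2/3.
Putting a = 4.532 gives 6.5862.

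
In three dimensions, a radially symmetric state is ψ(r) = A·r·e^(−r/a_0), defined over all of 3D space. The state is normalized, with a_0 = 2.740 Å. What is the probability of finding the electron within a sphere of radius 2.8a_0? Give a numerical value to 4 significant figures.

Integrate the radial probability density 4πr²|ψ|² over r ≤ 2.8a_0.
A² is fixed by ∫₀^∞ 4πr²|ψ|² dr = 1, i.e. A² = (3·π·a_0^5)^(−1).
In terms of u = r/a_0 (A², 4π and the length scale all cancel between numerator and denominator), P = [∫_{0}^{2.8} u^4·e^(-2·u) du] / [∫_{0}^{∞} u^4·e^(-2·u) du].
With ∫ u^4·e^(-2·u) du = -(u^4/2 + u^3 + 3·u^2/2 + 3·u/2 + 3/4)·e^(-2·u) + C, the region integral is ≈ 0.493387 and the full one is 3/4.
Taking the ratio yields P = 0.65785.

P ≈ 0.6578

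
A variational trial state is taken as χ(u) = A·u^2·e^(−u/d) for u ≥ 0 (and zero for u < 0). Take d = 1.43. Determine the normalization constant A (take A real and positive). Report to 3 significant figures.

Normalization requires ∫|χ|² du = 1, integrated from 0 to ∞.
With χ = A·u^2·e^(−u/d), the integral evaluates to A²·[3·d^5/4].
So A² = (3·d^5/4)^(−1).
Plugging in d = 1.43 yields A = 0.4722.

A ≈ 0.472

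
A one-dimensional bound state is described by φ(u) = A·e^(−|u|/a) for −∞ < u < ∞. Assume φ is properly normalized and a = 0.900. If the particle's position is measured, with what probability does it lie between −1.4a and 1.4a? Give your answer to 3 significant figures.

|φ|² is the probability density, so P = ∫_{−1.4a}^{1.4a} |φ|² du.
The normalization integral ∫|φ|²du over the whole domain equals a·A², and A² cancels in the ratio.
By symmetry take twice the u ≥ 0 contribution in numerator and denominator; the 2's cancel. In terms of t = u/a (A² and the length scale cancel between numerator and denominator), P = [∫_{0}^{1.4} e^(-2·t) dt] / [∫_{0}^{∞} e^(-2·t) dt].
Using ∫ e^(-2·t) dt = -e^(-2·t)/2, the numerator is 1/2 - e^(-14/5)/2 and the denominator is 1/2.
Taking the ratio, P = 0.9392.

P ≈ 0.939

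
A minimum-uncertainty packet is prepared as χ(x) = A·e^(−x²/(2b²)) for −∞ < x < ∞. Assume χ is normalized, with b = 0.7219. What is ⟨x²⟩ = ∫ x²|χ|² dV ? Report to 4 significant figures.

⟨x^2⟩ ≈ 0.2606

By definition ⟨x²⟩ = ∫ x^2 |χ(x)|² dx.
With ∫_{−∞}^{∞} x^(2m) e^(−αx²) dx = (2m−1)!!·√π / (2^m α^(m+1/2)), evaluating both integrals, ⟨x²⟩ = b^2/2.
With b = 0.7219, ⟨x^2⟩ = 0.26057.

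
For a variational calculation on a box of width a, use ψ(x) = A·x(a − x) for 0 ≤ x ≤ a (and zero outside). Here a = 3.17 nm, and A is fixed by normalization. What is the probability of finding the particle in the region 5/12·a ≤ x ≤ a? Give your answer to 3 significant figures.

|ψ|² is the probability density, so P = ∫_{5/12·a}^{a} |ψ|² dx.
With A² fixed by ∫|ψ|² = 1, i.e. A² = (a^5/30)^(−1), substitute and integrate.
Let u = x/a; then A² and the length scale cancel, so P = ∫_{5/12}^{1} u^2·(1 - u)^2 du ÷ ∫_{0}^{1} u^2·(1 - u)^2 du.
An antiderivative of u^2·(1 - u)^2 is u^3·(6·u^2 - 15·u + 10)/30; evaluating from 5/12 to 1 gives ≈ 0.021779, while the full integral is 1/30.
The result is P = 0.6534.

P ≈ 0.653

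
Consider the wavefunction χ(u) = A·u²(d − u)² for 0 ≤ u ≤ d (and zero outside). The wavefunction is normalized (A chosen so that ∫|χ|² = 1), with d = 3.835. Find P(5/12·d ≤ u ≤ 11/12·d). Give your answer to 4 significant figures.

P ≈ 0.6973

The probability is P = ∫ |χ|² du over [5/12·d, 11/12·d].
With A² fixed by ∫|χ|² = 1, i.e. A² = (d^9/630)^(−1), substitute and integrate.
Substituting t = u/d, A² and the length scale cancel in the ratio: P = ∫_{5/12}^{11/12} t^4·(1 - t)^4 dt / ∫_{0}^{1} t^4·(1 - t)^4 dt.
With ∫ t^4·(1 - t)^4 dt = t^5·(70·t^4 - 315·t^3 + 540·t^2 - 420·t + 126)/630 + C, the region integral is ≈ 0.00110681 and the full one is 1/630.
Taking the ratio, P = 0.69729.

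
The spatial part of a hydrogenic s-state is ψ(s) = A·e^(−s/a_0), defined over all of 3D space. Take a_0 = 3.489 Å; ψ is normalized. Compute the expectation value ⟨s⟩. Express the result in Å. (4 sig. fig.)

⟨s⟩ ≈ 5.234 Å

The expectation value is the |ψ|²-weighted average of s: ∫ s|ψ|² 4πs² ds.
Using ∫₀^∞ sⁿ e^(−αs) ds = n!/αⁿ⁺¹, since the A² factors cancel between numerator and denominator, ⟨s⟩ = 3·a_0/2.
With a_0 = 3.489, ⟨s⟩ = 5.2335.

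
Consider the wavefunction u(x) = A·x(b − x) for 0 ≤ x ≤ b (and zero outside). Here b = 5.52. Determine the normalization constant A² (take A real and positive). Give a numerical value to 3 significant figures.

A^2 ≈ 0.00585

We need A² ∫|f|² dx = 1, taking the integral from 0 to b.
Carrying out the integral gives A² · b^5/30.
Setting this equal to 1 gives A² = 1/(b^5/30).
Plugging in b = 5.52 yields A = 0.07651.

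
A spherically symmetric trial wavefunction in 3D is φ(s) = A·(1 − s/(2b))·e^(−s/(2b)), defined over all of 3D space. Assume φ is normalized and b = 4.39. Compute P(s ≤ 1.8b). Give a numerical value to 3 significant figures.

P ≈ 0.0525

With dV = 4πs²ds, the probability is ∫|φ|² dV over s ≤ 1.8b.
A² is fixed by ∫₀^∞ 4πs²|φ|² ds = 1, i.e. A² = (8·π·b^3)^(−1).
In terms of u = s/b (A², 4π and the length scale all cancel between numerator and denominator), P = [∫_{0}^{1.8} u^2·(1 - u/2)^2·e^(-u) du] / [∫_{0}^{∞} u^2·(1 - u/2)^2·e^(-u) du].
An antiderivative of u^2·(1 - u/2)^2·e^(-u) is -(u^4/4 + u^2 + 2·u + 2)·e^(-u); evaluating from 0 to 1.8 gives ≈ 0.10495, while the full integral is 2.
Taking the ratio yields P = 0.05247.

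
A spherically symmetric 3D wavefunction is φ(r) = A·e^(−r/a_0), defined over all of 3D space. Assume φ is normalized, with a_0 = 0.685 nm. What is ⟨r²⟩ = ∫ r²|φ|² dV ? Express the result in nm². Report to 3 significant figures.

⟨r²⟩ = ∫ r^2 |φ|² 4πr² dr over the full domain.
The ratio of the moment integral to the normalization integral gives ⟨r²⟩ = 3·a_0^2.
Putting a_0 = 0.685 gives 1.408.

⟨r^2⟩ ≈ 1.41 nm^2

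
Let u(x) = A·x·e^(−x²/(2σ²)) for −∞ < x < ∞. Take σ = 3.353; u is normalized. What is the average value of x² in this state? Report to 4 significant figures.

The expectation value is the |u|²-weighted average of x^2: ∫ x^2|u|² dx.
Differentiating ∫e^(−αx²) dx = √(π/α) under α to get the higher moments, evaluating both integrals, ⟨x²⟩ = 3·σ^2/2.
Putting σ = 3.353 gives 16.864.

⟨x^2⟩ ≈ 16.86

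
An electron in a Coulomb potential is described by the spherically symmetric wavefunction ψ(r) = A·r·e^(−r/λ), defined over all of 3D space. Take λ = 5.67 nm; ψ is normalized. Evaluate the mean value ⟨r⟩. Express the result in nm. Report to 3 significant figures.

⟨r⟩ ≈ 14.2 nm

⟨r⟩ = ∫ r |ψ|² 4πr² dr over the full domain.
Evaluating both integrals, ⟨r⟩ = 5·λ/2.
Putting λ = 5.67 gives 14.18.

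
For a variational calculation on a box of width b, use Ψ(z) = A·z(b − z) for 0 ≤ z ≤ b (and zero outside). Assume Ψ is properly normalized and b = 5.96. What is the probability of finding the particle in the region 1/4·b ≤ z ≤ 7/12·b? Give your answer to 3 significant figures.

|Ψ|² is the probability density, so P = ∫_{1/4·b}^{7/12·b} |Ψ|² dz.
Since A² = 1/(b^5/30), this is the region integral divided by the full normalization integral.
Substituting u = z/b, A² and the length scale cancel in the ratio: P = ∫_{1/4}^{7/12} u^2·(1 - u)^2 du / ∫_{0}^{1} u^2·(1 - u)^2 du.
Using ∫ u^2·(1 - u)^2 du = u^3·(6·u^2 - 15·u + 10)/30, the numerator is ≈ 0.018329 and the denominator is 1/30.
Evaluating gives P = 0.5499.

P ≈ 0.550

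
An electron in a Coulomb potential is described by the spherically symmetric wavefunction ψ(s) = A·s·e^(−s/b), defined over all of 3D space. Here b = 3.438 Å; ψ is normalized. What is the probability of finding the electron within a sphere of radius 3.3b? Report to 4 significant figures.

With dV = 4πs²ds, the probability is ∫|ψ|² dV over s ≤ 3.3b.
Normalization gives A² = 1/(3·π·b^5).
Let u = s/b; then A², 4π and the length scale all cancel, so P = ∫_{0}^{3.3} u^4·e^(-2·u) du ÷ ∫_{0}^{∞} u^4·e^(-2·u) du.
With ∫ u^4·e^(-2·u) du = -(u^4/2 + u^3 + 3·u^2/2 + 3·u/2 + 3/4)·e^(-2·u) + C, the region integral is ≈ 0.590472 and the full one is 3/4.
Taking the ratio yields P = 0.78730.

P ≈ 0.7873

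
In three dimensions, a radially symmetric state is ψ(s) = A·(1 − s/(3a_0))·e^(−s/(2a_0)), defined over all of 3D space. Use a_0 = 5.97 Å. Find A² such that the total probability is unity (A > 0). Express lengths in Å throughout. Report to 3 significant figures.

A^2 ≈ 0.000561 Å^(-3)

We need A² ∫|f|² 4πs² ds = 1, taking the integral from 0 to ∞.
In 3D with spherical symmetry the volume element is 4πs² ds.
Recall ∫₀^∞ s^m e^(−s/β) ds = m!·β^(m+1), carrying out the integral gives A² · 8·π·a_0^3/3.
Hence A² = 1/[8·π·a_0^3/3].
Plugging in a_0 = 5.97 yields A = 0.02369.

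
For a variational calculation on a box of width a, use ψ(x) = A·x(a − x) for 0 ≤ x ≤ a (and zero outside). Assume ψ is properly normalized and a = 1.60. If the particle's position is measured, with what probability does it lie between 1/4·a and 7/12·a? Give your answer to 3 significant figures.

P = ∫_{1/4·a}^{7/12·a} |ψ(x)|² dx.
With A² fixed by ∫|ψ|² = 1, i.e. A² = (a^5/30)^(−1), substitute and integrate.
In terms of u = x/a (A² and the length scale cancel between numerator and denominator), P = [∫_{1/4}^{7/12} u^2·(1 - u)^2 du] / [∫_{0}^{1} u^2·(1 - u)^2 du].
An antiderivative of u^2·(1 - u)^2 is u^3·(6·u^2 - 15·u + 10)/30; evaluating from 1/4 to 7/12 gives ≈ 0.018329, while the full integral is 1/30.
This works out to P = 0.5499.

P ≈ 0.550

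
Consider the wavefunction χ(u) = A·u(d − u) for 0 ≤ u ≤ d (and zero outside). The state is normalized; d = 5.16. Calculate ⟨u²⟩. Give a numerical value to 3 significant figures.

By definition ⟨u²⟩ = ∫ u^2 |χ(u)|² du.
The ratio of the moment integral to the normalization integral gives ⟨u²⟩ = 2·d^2/7.
Putting d = 5.16 gives 7.607.

⟨u^2⟩ ≈ 7.61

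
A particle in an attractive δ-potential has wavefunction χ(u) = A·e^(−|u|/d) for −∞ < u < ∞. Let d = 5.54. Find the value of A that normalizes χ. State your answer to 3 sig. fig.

A ≈ 0.425

We need A² ∫|f|² du = 1, taking the integral from −∞ to ∞.
∫|χ|² du = A²·(d).
So A² = (d)^(−1).
With d = 5.54: A² = 0.1805 and A = 0.4249.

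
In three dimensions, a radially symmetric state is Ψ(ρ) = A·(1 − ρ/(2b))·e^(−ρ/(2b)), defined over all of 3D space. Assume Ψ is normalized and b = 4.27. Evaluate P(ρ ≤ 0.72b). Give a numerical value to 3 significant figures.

With dV = 4πρ²dρ, the probability is ∫|Ψ|² dV over ρ ≤ 0.72b.
Normalization gives A² = 1/(8·π·b^3).
Let u = ρ/b; then A², 4π and the length scale all cancel, so P = ∫_{0}^{0.72} u^2·(1 - u/2)^2·e^(-u) du ÷ ∫_{0}^{∞} u^2·(1 - u/2)^2·e^(-u) du.
Using ∫ u^2·(1 - u/2)^2·e^(-u) du = -(u^4/4 + u^2 + 2·u + 2)·e^(-u), the numerator is ≈ 0.040538 and the denominator is 2.
The region integral divided by the full integral gives P = 0.02027.

P ≈ 0.0203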